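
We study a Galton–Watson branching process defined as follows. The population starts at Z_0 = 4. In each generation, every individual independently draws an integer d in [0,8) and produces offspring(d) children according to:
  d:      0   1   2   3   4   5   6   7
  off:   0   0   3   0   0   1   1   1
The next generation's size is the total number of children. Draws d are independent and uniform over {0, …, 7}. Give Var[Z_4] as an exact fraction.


70875/16384

Outcome values over d=0..7: [0, 0, 3, 0, 0, 1, 1, 1]
Σy = 6, Σy² = 12, M = 8
μ = 6/8 = 3/4,  σ² = 12/8 − (3/4)² = 15/16
V_0 = 0, E_0 = 4
V_1 = 15/16·E_0 + (3/4)²·V_0 = 15/4;  E_1 = 3
V_2 = 15/16·E_1 + (3/4)²·V_1 = 315/64;  E_2 = 9/4
V_3 = 15/16·E_2 + (3/4)²·V_2 = 4995/1024;  E_3 = 27/16
V_4 = 15/16·E_3 + (3/4)²·V_3 = 70875/16384;  E_4 = 81/64


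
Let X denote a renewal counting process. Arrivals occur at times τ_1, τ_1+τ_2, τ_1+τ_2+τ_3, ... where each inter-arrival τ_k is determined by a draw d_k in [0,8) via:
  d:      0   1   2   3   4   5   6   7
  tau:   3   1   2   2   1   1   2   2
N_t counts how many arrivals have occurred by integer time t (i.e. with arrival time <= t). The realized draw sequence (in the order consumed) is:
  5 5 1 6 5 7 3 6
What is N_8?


6

draw d_1=5: τ_1=1, arrival time A_1=1
draw d_2=5: τ_2=1, arrival time A_2=2
draw d_3=1: τ_3=1, arrival time A_3=3
draw d_4=6: τ_4=2, arrival time A_4=5
draw d_5=5: τ_5=1, arrival time A_5=6
draw d_6=7: τ_6=2, arrival time A_6=8
draw d_7=3: τ_7=2, arrival time A_7=10
draw d_8=6: τ_8=2, arrival time A_8=12
N_t over t=0..8: 0:0 1:1 2:2 3:3 4:3 5:4 6:5 7:5 8:6


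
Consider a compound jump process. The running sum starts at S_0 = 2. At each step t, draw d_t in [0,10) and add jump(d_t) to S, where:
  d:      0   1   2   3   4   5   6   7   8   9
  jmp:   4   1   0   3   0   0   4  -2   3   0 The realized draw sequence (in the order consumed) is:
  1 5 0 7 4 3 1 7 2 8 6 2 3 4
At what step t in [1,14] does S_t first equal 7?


3

t=0: S=2, d=1, jump=1, S_1=3
t=1: S=3, d=5, jump=0, S_2=3
t=2: S=3, d=0, jump=4, S_3=7
t=3: S=7, d=7, jump=-2, S_4=5
t=4: S=5, d=4, jump=0, S_5=5
t=5: S=5, d=3, jump=3, S_6=8
t=6: S=8, d=1, jump=1, S_7=9
t=7: S=9, d=7, jump=-2, S_8=7
t=8: S=7, d=2, jump=0, S_9=7
t=9: S=7, d=8, jump=3, S_10=10
t=10: S=10, d=6, jump=4, S_11=14
t=11: S=14, d=2, jump=0, S_12=14
t=12: S=14, d=3, jump=3, S_13=17
t=13: S=17, d=4, jump=0, S_14=17


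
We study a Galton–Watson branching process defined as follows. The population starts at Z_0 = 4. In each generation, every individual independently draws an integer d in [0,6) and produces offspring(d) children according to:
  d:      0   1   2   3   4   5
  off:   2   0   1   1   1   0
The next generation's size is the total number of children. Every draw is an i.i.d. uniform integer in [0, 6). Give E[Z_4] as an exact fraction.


Outcome values over d=0..5: [2, 0, 1, 1, 1, 0]
Σy = 5, Σy² = 7, M = 6
μ = 5/6 = 5/6,  σ² = 7/6 − (5/6)² = 17/36
E[Z_0] = 4
E[Z_1] = 5/6·E[Z_0] = 10/3
E[Z_2] = 5/6·E[Z_1] = 25/9
E[Z_3] = 5/6·E[Z_2] = 125/54
E[Z_4] = 5/6·E[Z_3] = 625/324

625/324


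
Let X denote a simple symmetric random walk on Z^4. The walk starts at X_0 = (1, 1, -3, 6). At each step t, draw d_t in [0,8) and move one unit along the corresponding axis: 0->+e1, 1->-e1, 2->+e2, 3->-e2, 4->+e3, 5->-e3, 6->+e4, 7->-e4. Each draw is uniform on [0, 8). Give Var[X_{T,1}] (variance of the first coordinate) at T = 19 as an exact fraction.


Outcome values over d=0..7: [1, -1, 0, 0, 0, 0, 0, 0]
Σy = 0, Σy² = 2, M = 8
μ = 0/8 = 0,  σ² = 2/8 − (0)² = 1/4
Independent increments: Var[X_19] = 19·σ² = 19·(1/4) = 19/4

19/4


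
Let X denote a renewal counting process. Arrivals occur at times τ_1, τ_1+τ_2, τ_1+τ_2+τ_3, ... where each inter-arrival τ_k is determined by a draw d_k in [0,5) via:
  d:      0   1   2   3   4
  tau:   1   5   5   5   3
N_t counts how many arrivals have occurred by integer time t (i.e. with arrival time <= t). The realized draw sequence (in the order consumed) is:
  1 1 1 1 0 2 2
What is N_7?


draw d_1=1: τ_1=5, arrival time A_1=5
draw d_2=1: τ_2=5, arrival time A_2=10
draw d_3=1: τ_3=5, arrival time A_3=15
draw d_4=1: τ_4=5, arrival time A_4=20
draw d_5=0: τ_5=1, arrival time A_5=21
draw d_6=2: τ_6=5, arrival time A_6=26
draw d_7=2: τ_7=5, arrival time A_7=31
N_t over t=0..7: 0:0 1:0 2:0 3:0 4:0 5:1 6:1 7:1

1


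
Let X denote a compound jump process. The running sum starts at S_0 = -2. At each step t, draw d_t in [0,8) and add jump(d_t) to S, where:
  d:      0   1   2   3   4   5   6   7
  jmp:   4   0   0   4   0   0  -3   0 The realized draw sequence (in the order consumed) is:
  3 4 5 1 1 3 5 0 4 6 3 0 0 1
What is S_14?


19

t=0: S=-2, d=3, jump=4, S_1=2
t=1: S=2, d=4, jump=0, S_2=2
t=2: S=2, d=5, jump=0, S_3=2
t=3: S=2, d=1, jump=0, S_4=2
t=4: S=2, d=1, jump=0, S_5=2
t=5: S=2, d=3, jump=4, S_6=6
t=6: S=6, d=5, jump=0, S_7=6
t=7: S=6, d=0, jump=4, S_8=10
t=8: S=10, d=4, jump=0, S_9=10
t=9: S=10, d=6, jump=-3, S_10=7
t=10: S=7, d=3, jump=4, S_11=11
t=11: S=11, d=0, jump=4, S_12=15
t=12: S=15, d=0, jump=4, S_13=19
t=13: S=19, d=1, jump=0, S_14=19


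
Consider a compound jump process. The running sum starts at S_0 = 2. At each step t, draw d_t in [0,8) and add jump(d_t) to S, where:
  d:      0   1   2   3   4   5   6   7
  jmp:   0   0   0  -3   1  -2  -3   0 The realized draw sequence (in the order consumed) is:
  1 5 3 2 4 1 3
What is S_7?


-5

t=0: S=2, d=1, jump=0, S_1=2
t=1: S=2, d=5, jump=-2, S_2=0
t=2: S=0, d=3, jump=-3, S_3=-3
t=3: S=-3, d=2, jump=0, S_4=-3
t=4: S=-3, d=4, jump=1, S_5=-2
t=5: S=-2, d=1, jump=0, S_6=-2
t=6: S=-2, d=3, jump=-3, S_7=-5


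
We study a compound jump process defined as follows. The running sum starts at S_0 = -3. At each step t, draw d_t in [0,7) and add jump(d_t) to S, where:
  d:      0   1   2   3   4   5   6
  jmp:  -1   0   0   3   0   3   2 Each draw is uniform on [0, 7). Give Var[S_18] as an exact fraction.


288/7

Outcome values over d=0..6: [-1, 0, 0, 3, 0, 3, 2]
Σy = 7, Σy² = 23, M = 7
μ = 7/7 = 1,  σ² = 23/7 − (1)² = 16/7
Independent increments: Var[S_18] = 18·σ² = 18·(16/7) = 288/7


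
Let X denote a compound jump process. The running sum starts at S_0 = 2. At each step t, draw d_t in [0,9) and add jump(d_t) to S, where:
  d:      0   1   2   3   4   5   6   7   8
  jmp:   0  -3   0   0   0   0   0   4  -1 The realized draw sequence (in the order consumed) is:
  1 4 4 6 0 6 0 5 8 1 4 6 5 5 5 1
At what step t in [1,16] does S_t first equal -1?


1

t=0: S=2, d=1, jump=-3, S_1=-1
t=1: S=-1, d=4, jump=0, S_2=-1
t=2: S=-1, d=4, jump=0, S_3=-1
t=3: S=-1, d=6, jump=0, S_4=-1
t=4: S=-1, d=0, jump=0, S_5=-1
t=5: S=-1, d=6, jump=0, S_6=-1
t=6: S=-1, d=0, jump=0, S_7=-1
t=7: S=-1, d=5, jump=0, S_8=-1
t=8: S=-1, d=8, jump=-1, S_9=-2
t=9: S=-2, d=1, jump=-3, S_10=-5
t=10: S=-5, d=4, jump=0, S_11=-5
t=11: S=-5, d=6, jump=0, S_12=-5
t=12: S=-5, d=5, jump=0, S_13=-5
t=13: S=-5, d=5, jump=0, S_14=-5
t=14: S=-5, d=5, jump=0, S_15=-5
t=15: S=-5, d=1, jump=-3, S_16=-8


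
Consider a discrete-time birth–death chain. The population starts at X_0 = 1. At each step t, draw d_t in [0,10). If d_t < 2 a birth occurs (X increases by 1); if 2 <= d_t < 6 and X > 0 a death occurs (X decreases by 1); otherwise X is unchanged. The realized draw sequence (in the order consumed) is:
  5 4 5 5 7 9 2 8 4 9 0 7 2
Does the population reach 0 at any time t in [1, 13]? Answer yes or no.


yes

t=0: X=1, d=5 → death, X_1=0
t=1: X=0, d=4 → hold, X_2=0
t=2: X=0, d=5 → hold, X_3=0
t=3: X=0, d=5 → hold, X_4=0
t=4: X=0, d=7 → hold, X_5=0
t=5: X=0, d=9 → hold, X_6=0
t=6: X=0, d=2 → hold, X_7=0
t=7: X=0, d=8 → hold, X_8=0
t=8: X=0, d=4 → hold, X_9=0
t=9: X=0, d=9 → hold, X_10=0
t=10: X=0, d=0 → birth, X_11=1
t=11: X=1, d=7 → hold, X_12=1
t=12: X=1, d=2 → death, X_13=0


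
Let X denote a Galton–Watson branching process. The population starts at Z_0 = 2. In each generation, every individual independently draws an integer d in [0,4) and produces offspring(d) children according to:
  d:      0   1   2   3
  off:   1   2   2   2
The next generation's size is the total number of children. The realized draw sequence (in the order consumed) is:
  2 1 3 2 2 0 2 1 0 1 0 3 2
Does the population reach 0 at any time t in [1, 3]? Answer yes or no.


no

gen 0: Z_0=2, draws=[2, 1], offspring=[2, 2], Z_1=4
gen 1: Z_1=4, draws=[3, 2, 2, 0], offspring=[2, 2, 2, 1], Z_2=7
gen 2: Z_2=7, draws=[2, 1, 0, 1, 0, 3, 2], offspring=[2, 2, 1, 2, 1, 2, 2], Z_3=12


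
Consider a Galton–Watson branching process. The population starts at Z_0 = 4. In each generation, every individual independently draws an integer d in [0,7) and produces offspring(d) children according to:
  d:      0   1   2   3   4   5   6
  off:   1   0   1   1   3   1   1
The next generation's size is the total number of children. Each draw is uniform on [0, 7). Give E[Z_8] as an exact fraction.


Outcome values over d=0..6: [1, 0, 1, 1, 3, 1, 1]
Σy = 8, Σy² = 14, M = 7
μ = 8/7 = 8/7,  σ² = 14/7 − (8/7)² = 34/49
E[Z_0] = 4
E[Z_1] = 8/7·E[Z_0] = 32/7
E[Z_2] = 8/7·E[Z_1] = 256/49
E[Z_3] = 8/7·E[Z_2] = 2048/343
E[Z_4] = 8/7·E[Z_3] = 16384/2401
E[Z_5] = 8/7·E[Z_4] = 131072/16807
E[Z_6] = 8/7·E[Z_5] = 1048576/117649
E[Z_7] = 8/7·E[Z_6] = 8388608/823543
E[Z_8] = 8/7·E[Z_7] = 67108864/5764801

67108864/5764801


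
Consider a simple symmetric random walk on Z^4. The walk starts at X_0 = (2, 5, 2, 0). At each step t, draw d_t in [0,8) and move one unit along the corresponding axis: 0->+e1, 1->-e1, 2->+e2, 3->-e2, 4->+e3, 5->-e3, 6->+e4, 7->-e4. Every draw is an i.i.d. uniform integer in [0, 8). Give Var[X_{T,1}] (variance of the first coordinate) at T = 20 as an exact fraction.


5

Outcome values over d=0..7: [1, -1, 0, 0, 0, 0, 0, 0]
Σy = 0, Σy² = 2, M = 8
μ = 0/8 = 0,  σ² = 2/8 − (0)² = 1/4
Independent increments: Var[X_20] = 20·σ² = 20·(1/4) = 5


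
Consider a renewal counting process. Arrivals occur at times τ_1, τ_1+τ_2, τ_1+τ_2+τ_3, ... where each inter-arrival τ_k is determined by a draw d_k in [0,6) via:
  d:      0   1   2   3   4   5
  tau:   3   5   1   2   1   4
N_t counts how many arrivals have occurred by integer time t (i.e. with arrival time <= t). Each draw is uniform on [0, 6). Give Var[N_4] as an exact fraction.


81635/104976

Inter-arrival values over d=0..5: [3, 5, 1, 2, 1, 4]
Each d has probability 1/6, so the pmf of τ is: f(1) = 1/3, f(2) = 1/6, f(3) = 1/6, f(4) = 1/6, f(5) = 1/6
Let p_n(j) = P(N_n = j), with p_0 = [1]. Condition on τ_1: p_n(0) = P(τ > n), and for j >= 1, p_n(j) = Σ_{k<=n} f(k)·p_{n−k}(j−1)
p_1 = [2/3, 1/3]  (j = 0..1)
p_2 = [1/2, 7/18, 1/9]  (j = 0..2)
p_3 = [1/3, 4/9, 5/27, 1/27]  (j = 0..3)
p_4 = [1/6, 17/36, 29/108, 13/162, 1/81]  (j = 0..4)
E[N_4] = Σ j·p_4(j) = 421/324;  E[N_4²] = Σ j²·p_4(j) = 799/324
Var[N_4] = 799/324 − (421/324)² = 81635/104976


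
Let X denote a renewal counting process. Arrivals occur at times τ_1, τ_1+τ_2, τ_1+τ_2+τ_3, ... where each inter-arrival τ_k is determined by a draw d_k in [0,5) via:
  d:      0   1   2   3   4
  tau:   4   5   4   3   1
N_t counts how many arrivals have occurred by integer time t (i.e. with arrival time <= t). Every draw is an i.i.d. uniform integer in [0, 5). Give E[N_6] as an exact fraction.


23256/15625

Inter-arrival values over d=0..4: [4, 5, 4, 3, 1]
Each d has probability 1/5, so the pmf of τ is: f(1) = 1/5, f(3) = 1/5, f(4) = 2/5, f(5) = 1/5
Renewal equation for m(n) = E[N_n]: condition on τ_1 = k (if k <= n, one arrival plus a fresh copy on the remaining n−k steps): m(n) = F(n) + Σ_{k<=n} f(k)·m(n−k), where F(n) = P(τ <= n) and m(0) = 0
m(1) = F(1) = 1/5
m(2) = F(2) + f(1)·m(1) = 1/5 + 1/5·1/5 = 6/25
m(3) = F(3) + f(1)·m(2) = 2/5 + 1/5·6/25 = 56/125
m(4) = F(4) + f(1)·m(3) + f(3)·m(1) = 4/5 + 1/5·56/125 + 1/5·1/5 = 581/625
m(5) = F(5) + f(1)·m(4) + f(3)·m(2) + f(4)·m(1) = 1 + 1/5·581/625 + 1/5·6/25 + 2/5·1/5 = 4106/3125
m(6) = F(6) + f(1)·m(5) + f(3)·m(3) + f(4)·m(2) + f(5)·m(1) = 1 + 1/5·4106/3125 + 1/5·56/125 + 2/5·6/25 + 1/5·1/5 = 23256/15625
E[N_6] = m(6) = 23256/15625


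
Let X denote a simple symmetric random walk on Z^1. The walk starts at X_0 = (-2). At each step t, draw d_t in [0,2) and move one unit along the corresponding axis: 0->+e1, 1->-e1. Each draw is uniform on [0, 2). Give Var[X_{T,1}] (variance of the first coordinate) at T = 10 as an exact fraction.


Outcome values over d=0..1: [1, -1]
Σy = 0, Σy² = 2, M = 2
μ = 0/2 = 0,  σ² = 2/2 − (0)² = 1
Independent increments: Var[X_10] = 10·σ² = 10·(1) = 10

10


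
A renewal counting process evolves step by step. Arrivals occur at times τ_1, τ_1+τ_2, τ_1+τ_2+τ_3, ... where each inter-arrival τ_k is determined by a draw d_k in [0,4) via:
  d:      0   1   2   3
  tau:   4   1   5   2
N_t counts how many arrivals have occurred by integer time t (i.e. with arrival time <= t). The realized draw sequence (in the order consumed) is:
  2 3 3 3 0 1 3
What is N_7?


draw d_1=2: τ_1=5, arrival time A_1=5
draw d_2=3: τ_2=2, arrival time A_2=7
draw d_3=3: τ_3=2, arrival time A_3=9
draw d_4=3: τ_4=2, arrival time A_4=11
draw d_5=0: τ_5=4, arrival time A_5=15
draw d_6=1: τ_6=1, arrival time A_6=16
draw d_7=3: τ_7=2, arrival time A_7=18
N_t over t=0..7: 0:0 1:0 2:0 3:0 4:0 5:1 6:1 7:2

2


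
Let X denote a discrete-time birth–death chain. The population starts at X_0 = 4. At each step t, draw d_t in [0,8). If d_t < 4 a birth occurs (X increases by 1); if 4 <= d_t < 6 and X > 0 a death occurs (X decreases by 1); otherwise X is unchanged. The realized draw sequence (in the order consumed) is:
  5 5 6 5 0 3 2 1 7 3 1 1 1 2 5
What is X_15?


9

t=0: X=4, d=5 → death, X_1=3
t=1: X=3, d=5 → death, X_2=2
t=2: X=2, d=6 → hold, X_3=2
t=3: X=2, d=5 → death, X_4=1
t=4: X=1, d=0 → birth, X_5=2
t=5: X=2, d=3 → birth, X_6=3
t=6: X=3, d=2 → birth, X_7=4
t=7: X=4, d=1 → birth, X_8=5
t=8: X=5, d=7 → hold, X_9=5
t=9: X=5, d=3 → birth, X_10=6
t=10: X=6, d=1 → birth, X_11=7
t=11: X=7, d=1 → birth, X_12=8
t=12: X=8, d=1 → birth, X_13=9
t=13: X=9, d=2 → birth, X_14=10
t=14: X=10, d=5 → death, X_15=9


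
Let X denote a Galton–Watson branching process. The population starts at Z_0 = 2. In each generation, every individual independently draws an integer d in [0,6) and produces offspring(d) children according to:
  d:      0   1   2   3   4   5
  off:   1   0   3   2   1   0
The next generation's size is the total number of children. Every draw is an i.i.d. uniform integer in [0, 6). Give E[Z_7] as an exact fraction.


823543/139968

Outcome values over d=0..5: [1, 0, 3, 2, 1, 0]
Σy = 7, Σy² = 15, M = 6
μ = 7/6 = 7/6,  σ² = 15/6 − (7/6)² = 41/36
E[Z_0] = 2
E[Z_1] = 7/6·E[Z_0] = 7/3
E[Z_2] = 7/6·E[Z_1] = 49/18
E[Z_3] = 7/6·E[Z_2] = 343/108
E[Z_4] = 7/6·E[Z_3] = 2401/648
E[Z_5] = 7/6·E[Z_4] = 16807/3888
E[Z_6] = 7/6·E[Z_5] = 117649/23328
E[Z_7] = 7/6·E[Z_6] = 823543/139968


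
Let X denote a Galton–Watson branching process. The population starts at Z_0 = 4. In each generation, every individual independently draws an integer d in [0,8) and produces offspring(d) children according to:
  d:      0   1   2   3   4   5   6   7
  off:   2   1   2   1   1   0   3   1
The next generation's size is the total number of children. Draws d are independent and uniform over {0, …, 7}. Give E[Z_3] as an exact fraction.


Outcome values over d=0..7: [2, 1, 2, 1, 1, 0, 3, 1]
Σy = 11, Σy² = 21, M = 8
μ = 11/8 = 11/8,  σ² = 21/8 − (11/8)² = 47/64
E[Z_0] = 4
E[Z_1] = 11/8·E[Z_0] = 11/2
E[Z_2] = 11/8·E[Z_1] = 121/16
E[Z_3] = 11/8·E[Z_2] = 1331/128

1331/128


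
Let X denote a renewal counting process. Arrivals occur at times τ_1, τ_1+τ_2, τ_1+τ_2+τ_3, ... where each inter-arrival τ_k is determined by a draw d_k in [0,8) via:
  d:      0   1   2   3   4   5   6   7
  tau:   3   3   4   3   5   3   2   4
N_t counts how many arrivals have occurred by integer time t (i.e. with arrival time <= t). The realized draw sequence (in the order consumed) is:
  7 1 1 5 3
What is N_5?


1

draw d_1=7: τ_1=4, arrival time A_1=4
draw d_2=1: τ_2=3, arrival time A_2=7
draw d_3=1: τ_3=3, arrival time A_3=10
draw d_4=5: τ_4=3, arrival time A_4=13
draw d_5=3: τ_5=3, arrival time A_5=16
N_t over t=0..5: 0:0 1:0 2:0 3:0 4:1 5:1


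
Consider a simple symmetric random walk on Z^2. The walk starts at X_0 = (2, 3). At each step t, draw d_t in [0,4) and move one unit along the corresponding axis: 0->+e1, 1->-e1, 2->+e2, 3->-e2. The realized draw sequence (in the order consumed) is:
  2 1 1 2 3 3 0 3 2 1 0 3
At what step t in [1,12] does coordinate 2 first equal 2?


t=0: X=(2, 3), d=2 → +e2, X_1=(2, 4)
t=1: X=(2, 4), d=1 → -e1, X_2=(1, 4)
t=2: X=(1, 4), d=1 → -e1, X_3=(0, 4)
t=3: X=(0, 4), d=2 → +e2, X_4=(0, 5)
t=4: X=(0, 5), d=3 → -e2, X_5=(0, 4)
t=5: X=(0, 4), d=3 → -e2, X_6=(0, 3)
t=6: X=(0, 3), d=0 → +e1, X_7=(1, 3)
t=7: X=(1, 3), d=3 → -e2, X_8=(1, 2)
t=8: X=(1, 2), d=2 → +e2, X_9=(1, 3)
t=9: X=(1, 3), d=1 → -e1, X_10=(0, 3)
t=10: X=(0, 3), d=0 → +e1, X_11=(1, 3)
t=11: X=(1, 3), d=3 → -e2, X_12=(1, 2)

8


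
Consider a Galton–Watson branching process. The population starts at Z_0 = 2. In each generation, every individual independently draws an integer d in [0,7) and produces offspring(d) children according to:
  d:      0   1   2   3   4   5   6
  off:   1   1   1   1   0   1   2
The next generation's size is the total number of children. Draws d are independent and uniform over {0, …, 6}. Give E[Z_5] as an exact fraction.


Outcome values over d=0..6: [1, 1, 1, 1, 0, 1, 2]
Σy = 7, Σy² = 9, M = 7
μ = 7/7 = 1,  σ² = 9/7 − (1)² = 2/7
E[Z_0] = 2
E[Z_1] = 1·E[Z_0] = 2
E[Z_2] = 1·E[Z_1] = 2
E[Z_3] = 1·E[Z_2] = 2
E[Z_4] = 1·E[Z_3] = 2
E[Z_5] = 1·E[Z_4] = 2

2


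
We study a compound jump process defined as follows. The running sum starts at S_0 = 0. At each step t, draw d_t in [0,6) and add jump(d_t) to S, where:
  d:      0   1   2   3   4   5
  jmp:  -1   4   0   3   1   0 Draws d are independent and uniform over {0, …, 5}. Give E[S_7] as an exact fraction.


49/6

Outcome values over d=0..5: [-1, 4, 0, 3, 1, 0]
Σy = 7, Σy² = 27, M = 6
μ = 7/6 = 7/6,  σ² = 27/6 − (7/6)² = 113/36
E[S_7] = 0 + 7·(7/6) = 49/6


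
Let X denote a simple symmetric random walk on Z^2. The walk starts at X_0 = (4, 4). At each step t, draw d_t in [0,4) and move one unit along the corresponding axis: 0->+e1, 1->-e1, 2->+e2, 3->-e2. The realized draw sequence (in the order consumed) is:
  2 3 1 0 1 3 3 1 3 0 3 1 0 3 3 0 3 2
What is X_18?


t=0: X=(4, 4), d=2 → +e2, X_1=(4, 5)
t=1: X=(4, 5), d=3 → -e2, X_2=(4, 4)
t=2: X=(4, 4), d=1 → -e1, X_3=(3, 4)
t=3: X=(3, 4), d=0 → +e1, X_4=(4, 4)
t=4: X=(4, 4), d=1 → -e1, X_5=(3, 4)
t=5: X=(3, 4), d=3 → -e2, X_6=(3, 3)
t=6: X=(3, 3), d=3 → -e2, X_7=(3, 2)
t=7: X=(3, 2), d=1 → -e1, X_8=(2, 2)
t=8: X=(2, 2), d=3 → -e2, X_9=(2, 1)
t=9: X=(2, 1), d=0 → +e1, X_10=(3, 1)
t=10: X=(3, 1), d=3 → -e2, X_11=(3, 0)
t=11: X=(3, 0), d=1 → -e1, X_12=(2, 0)
t=12: X=(2, 0), d=0 → +e1, X_13=(3, 0)
t=13: X=(3, 0), d=3 → -e2, X_14=(3, -1)
t=14: X=(3, -1), d=3 → -e2, X_15=(3, -2)
t=15: X=(3, -2), d=0 → +e1, X_16=(4, -2)
t=16: X=(4, -2), d=3 → -e2, X_17=(4, -3)
t=17: X=(4, -3), d=2 → +e2, X_18=(4, -2)

(4, -2)


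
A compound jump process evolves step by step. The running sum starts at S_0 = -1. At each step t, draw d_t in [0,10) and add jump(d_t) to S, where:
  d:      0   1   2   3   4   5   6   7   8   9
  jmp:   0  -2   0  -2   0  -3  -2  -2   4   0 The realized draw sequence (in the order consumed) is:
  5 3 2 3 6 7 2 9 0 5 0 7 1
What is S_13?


t=0: S=-1, d=5, jump=-3, S_1=-4
t=1: S=-4, d=3, jump=-2, S_2=-6
t=2: S=-6, d=2, jump=0, S_3=-6
t=3: S=-6, d=3, jump=-2, S_4=-8
t=4: S=-8, d=6, jump=-2, S_5=-10
t=5: S=-10, d=7, jump=-2, S_6=-12
t=6: S=-12, d=2, jump=0, S_7=-12
t=7: S=-12, d=9, jump=0, S_8=-12
t=8: S=-12, d=0, jump=0, S_9=-12
t=9: S=-12, d=5, jump=-3, S_10=-15
t=10: S=-15, d=0, jump=0, S_11=-15
t=11: S=-15, d=7, jump=-2, S_12=-17
t=12: S=-17, d=1, jump=-2, S_13=-19

-19


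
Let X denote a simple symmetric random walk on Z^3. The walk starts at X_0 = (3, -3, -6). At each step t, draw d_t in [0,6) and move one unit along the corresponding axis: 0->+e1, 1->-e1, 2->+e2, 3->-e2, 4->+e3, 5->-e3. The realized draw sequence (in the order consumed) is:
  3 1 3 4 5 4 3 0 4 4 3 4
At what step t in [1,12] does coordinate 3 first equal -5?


4

t=0: X=(3, -3, -6), d=3 → -e2, X_1=(3, -4, -6)
t=1: X=(3, -4, -6), d=1 → -e1, X_2=(2, -4, -6)
t=2: X=(2, -4, -6), d=3 → -e2, X_3=(2, -5, -6)
t=3: X=(2, -5, -6), d=4 → +e3, X_4=(2, -5, -5)
t=4: X=(2, -5, -5), d=5 → -e3, X_5=(2, -5, -6)
t=5: X=(2, -5, -6), d=4 → +e3, X_6=(2, -5, -5)
t=6: X=(2, -5, -5), d=3 → -e2, X_7=(2, -6, -5)
t=7: X=(2, -6, -5), d=0 → +e1, X_8=(3, -6, -5)
t=8: X=(3, -6, -5), d=4 → +e3, X_9=(3, -6, -4)
t=9: X=(3, -6, -4), d=4 → +e3, X_10=(3, -6, -3)
t=10: X=(3, -6, -3), d=3 → -e2, X_11=(3, -7, -3)
t=11: X=(3, -7, -3), d=4 → +e3, X_12=(3, -7, -2)


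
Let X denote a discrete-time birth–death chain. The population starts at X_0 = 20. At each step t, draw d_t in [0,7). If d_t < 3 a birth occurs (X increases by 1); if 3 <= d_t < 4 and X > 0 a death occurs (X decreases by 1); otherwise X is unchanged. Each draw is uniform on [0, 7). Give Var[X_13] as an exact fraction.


X can drop by at most 1 per step and X_0 = 20 > T = 13, so X_t >= 20 − t >= 7 > 0 for every t <= 13: the floor at 0 (the 'and X > 0' condition) never binds. Hence X_13 = X_0 + Σ_{t<13} Y_t with i.i.d. increments Y_t = y(d_t) ∈ {+1, −1, 0}.
Outcome values over d=0..6: [1, 1, 1, -1, 0, 0, 0]
Σy = 2, Σy² = 4, M = 7
μ = 2/7 = 2/7,  σ² = 4/7 − (2/7)² = 24/49
Independent increments: Var[X_13] = 13·σ² = 13·(24/49) = 312/49

312/49


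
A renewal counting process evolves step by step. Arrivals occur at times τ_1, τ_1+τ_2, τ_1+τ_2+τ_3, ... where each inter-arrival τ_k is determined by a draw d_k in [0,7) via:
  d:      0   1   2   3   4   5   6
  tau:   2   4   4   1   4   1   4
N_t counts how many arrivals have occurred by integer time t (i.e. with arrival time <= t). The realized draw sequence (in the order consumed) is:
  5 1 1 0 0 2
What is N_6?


draw d_1=5: τ_1=1, arrival time A_1=1
draw d_2=1: τ_2=4, arrival time A_2=5
draw d_3=1: τ_3=4, arrival time A_3=9
draw d_4=0: τ_4=2, arrival time A_4=11
draw d_5=0: τ_5=2, arrival time A_5=13
draw d_6=2: τ_6=4, arrival time A_6=17
N_t over t=0..6: 0:0 1:1 2:1 3:1 4:1 5:2 6:2

2


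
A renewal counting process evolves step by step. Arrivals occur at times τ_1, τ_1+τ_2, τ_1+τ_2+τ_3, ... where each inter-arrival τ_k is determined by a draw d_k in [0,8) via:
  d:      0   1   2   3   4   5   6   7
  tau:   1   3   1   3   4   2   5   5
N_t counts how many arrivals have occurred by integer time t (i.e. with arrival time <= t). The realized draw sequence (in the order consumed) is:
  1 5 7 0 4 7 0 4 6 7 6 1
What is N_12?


4

draw d_1=1: τ_1=3, arrival time A_1=3
draw d_2=5: τ_2=2, arrival time A_2=5
draw d_3=7: τ_3=5, arrival time A_3=10
draw d_4=0: τ_4=1, arrival time A_4=11
draw d_5=4: τ_5=4, arrival time A_5=15
draw d_6=7: τ_6=5, arrival time A_6=20
draw d_7=0: τ_7=1, arrival time A_7=21
draw d_8=4: τ_8=4, arrival time A_8=25
draw d_9=6: τ_9=5, arrival time A_9=30
draw d_10=7: τ_10=5, arrival time A_10=35
draw d_11=6: τ_11=5, arrival time A_11=40
draw d_12=1: τ_12=3, arrival time A_12=43
N_t over t=0..12: 0:0 1:0 2:0 3:1 4:1 5:2 6:2 7:2 8:2 9:2 10:3 11:4 12:4


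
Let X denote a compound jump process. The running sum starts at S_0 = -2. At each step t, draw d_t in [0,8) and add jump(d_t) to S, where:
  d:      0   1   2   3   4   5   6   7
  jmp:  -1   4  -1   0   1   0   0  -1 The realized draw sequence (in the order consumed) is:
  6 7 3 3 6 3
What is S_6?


t=0: S=-2, d=6, jump=0, S_1=-2
t=1: S=-2, d=7, jump=-1, S_2=-3
t=2: S=-3, d=3, jump=0, S_3=-3
t=3: S=-3, d=3, jump=0, S_4=-3
t=4: S=-3, d=6, jump=0, S_5=-3
t=5: S=-3, d=3, jump=0, S_6=-3

-3


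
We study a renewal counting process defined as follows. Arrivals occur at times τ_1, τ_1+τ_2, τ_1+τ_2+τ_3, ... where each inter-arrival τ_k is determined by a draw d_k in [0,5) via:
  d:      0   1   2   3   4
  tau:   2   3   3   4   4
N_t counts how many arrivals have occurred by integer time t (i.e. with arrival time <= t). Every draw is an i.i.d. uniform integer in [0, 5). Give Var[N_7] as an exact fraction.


Inter-arrival values over d=0..4: [2, 3, 3, 4, 4]
Each d has probability 1/5, so the pmf of τ is: f(2) = 1/5, f(3) = 2/5, f(4) = 2/5
Let p_n(j) = P(N_n = j), with p_0 = [1]. Condition on τ_1: p_n(0) = P(τ > n), and for j >= 1, p_n(j) = Σ_{k<=n} f(k)·p_{n−k}(j−1)
p_1 = [1]  (j = 0)
p_2 = [4/5, 1/5]  (j = 0..1)
p_3 = [2/5, 3/5]  (j = 0..1)
p_4 = [0, 24/25, 1/25]  (j = 0..2)
p_5 = [0, 4/5, 1/5]  (j = 0..2)
p_6 = [0, 12/25, 64/125, 1/125]  (j = 0..3)
p_7 = [0, 4/25, 98/125, 7/125]  (j = 0..3)
E[N_7] = Σ j·p_7(j) = 237/125;  E[N_7²] = Σ j²·p_7(j) = 19/5
Var[N_7] = 19/5 − (237/125)² = 3206/15625

3206/15625


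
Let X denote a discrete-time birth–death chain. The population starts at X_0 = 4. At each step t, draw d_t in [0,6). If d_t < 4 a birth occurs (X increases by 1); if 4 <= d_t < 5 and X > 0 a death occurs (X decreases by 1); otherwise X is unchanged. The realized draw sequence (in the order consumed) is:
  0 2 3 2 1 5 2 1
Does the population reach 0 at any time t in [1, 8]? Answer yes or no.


t=0: X=4, d=0 → birth, X_1=5
t=1: X=5, d=2 → birth, X_2=6
t=2: X=6, d=3 → birth, X_3=7
t=3: X=7, d=2 → birth, X_4=8
t=4: X=8, d=1 → birth, X_5=9
t=5: X=9, d=5 → hold, X_6=9
t=6: X=9, d=2 → birth, X_7=10
t=7: X=10, d=1 → birth, X_8=11

no


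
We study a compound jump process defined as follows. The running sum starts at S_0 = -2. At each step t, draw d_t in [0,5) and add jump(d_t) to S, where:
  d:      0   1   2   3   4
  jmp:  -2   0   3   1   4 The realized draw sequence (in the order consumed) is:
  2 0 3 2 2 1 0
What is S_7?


t=0: S=-2, d=2, jump=3, S_1=1
t=1: S=1, d=0, jump=-2, S_2=-1
t=2: S=-1, d=3, jump=1, S_3=0
t=3: S=0, d=2, jump=3, S_4=3
t=4: S=3, d=2, jump=3, S_5=6
t=5: S=6, d=1, jump=0, S_6=6
t=6: S=6, d=0, jump=-2, S_7=4

4


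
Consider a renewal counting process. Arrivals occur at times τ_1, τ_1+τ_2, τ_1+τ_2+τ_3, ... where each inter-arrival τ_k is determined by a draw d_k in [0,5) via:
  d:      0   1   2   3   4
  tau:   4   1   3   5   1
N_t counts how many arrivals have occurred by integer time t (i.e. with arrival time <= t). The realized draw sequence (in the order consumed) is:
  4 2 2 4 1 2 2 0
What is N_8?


4

draw d_1=4: τ_1=1, arrival time A_1=1
draw d_2=2: τ_2=3, arrival time A_2=4
draw d_3=2: τ_3=3, arrival time A_3=7
draw d_4=4: τ_4=1, arrival time A_4=8
draw d_5=1: τ_5=1, arrival time A_5=9
draw d_6=2: τ_6=3, arrival time A_6=12
draw d_7=2: τ_7=3, arrival time A_7=15
draw d_8=0: τ_8=4, arrival time A_8=19
N_t over t=0..8: 0:0 1:1 2:1 3:1 4:2 5:2 6:2 7:3 8:4


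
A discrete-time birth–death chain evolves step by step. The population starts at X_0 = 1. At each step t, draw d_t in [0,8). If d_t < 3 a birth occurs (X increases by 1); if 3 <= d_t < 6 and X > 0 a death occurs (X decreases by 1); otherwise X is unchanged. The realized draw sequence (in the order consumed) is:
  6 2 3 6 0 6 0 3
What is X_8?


t=0: X=1, d=6 → hold, X_1=1
t=1: X=1, d=2 → birth, X_2=2
t=2: X=2, d=3 → death, X_3=1
t=3: X=1, d=6 → hold, X_4=1
t=4: X=1, d=0 → birth, X_5=2
t=5: X=2, d=6 → hold, X_6=2
t=6: X=2, d=0 → birth, X_7=3
t=7: X=3, d=3 → death, X_8=2

2


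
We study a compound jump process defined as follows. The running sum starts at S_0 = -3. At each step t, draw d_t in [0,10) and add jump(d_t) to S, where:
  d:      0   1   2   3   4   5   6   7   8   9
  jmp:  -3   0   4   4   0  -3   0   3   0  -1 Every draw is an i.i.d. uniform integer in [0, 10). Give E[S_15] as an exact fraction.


Outcome values over d=0..9: [-3, 0, 4, 4, 0, -3, 0, 3, 0, -1]
Σy = 4, Σy² = 60, M = 10
μ = 4/10 = 2/5,  σ² = 60/10 − (2/5)² = 146/25
E[S_15] = -3 + 15·(2/5) = 3

3


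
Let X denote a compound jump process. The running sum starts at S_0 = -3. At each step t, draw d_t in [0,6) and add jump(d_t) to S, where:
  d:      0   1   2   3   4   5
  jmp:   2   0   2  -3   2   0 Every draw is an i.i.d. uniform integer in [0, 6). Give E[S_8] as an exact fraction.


1

Outcome values over d=0..5: [2, 0, 2, -3, 2, 0]
Σy = 3, Σy² = 21, M = 6
μ = 3/6 = 1/2,  σ² = 21/6 − (1/2)² = 13/4
E[S_8] = -3 + 8·(1/2) = 1


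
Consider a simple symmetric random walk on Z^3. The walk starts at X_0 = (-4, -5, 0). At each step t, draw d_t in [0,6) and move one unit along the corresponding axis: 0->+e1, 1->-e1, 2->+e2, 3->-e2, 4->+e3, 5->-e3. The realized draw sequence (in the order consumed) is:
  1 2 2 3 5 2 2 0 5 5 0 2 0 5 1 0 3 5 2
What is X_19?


(-2, -1, -5)

t=0: X=(-4, -5, 0), d=1 → -e1, X_1=(-5, -5, 0)
t=1: X=(-5, -5, 0), d=2 → +e2, X_2=(-5, -4, 0)
t=2: X=(-5, -4, 0), d=2 → +e2, X_3=(-5, -3, 0)
t=3: X=(-5, -3, 0), d=3 → -e2, X_4=(-5, -4, 0)
t=4: X=(-5, -4, 0), d=5 → -e3, X_5=(-5, -4, -1)
t=5: X=(-5, -4, -1), d=2 → +e2, X_6=(-5, -3, -1)
t=6: X=(-5, -3, -1), d=2 → +e2, X_7=(-5, -2, -1)
t=7: X=(-5, -2, -1), d=0 → +e1, X_8=(-4, -2, -1)
t=8: X=(-4, -2, -1), d=5 → -e3, X_9=(-4, -2, -2)
t=9: X=(-4, -2, -2), d=5 → -e3, X_10=(-4, -2, -3)
t=10: X=(-4, -2, -3), d=0 → +e1, X_11=(-3, -2, -3)
t=11: X=(-3, -2, -3), d=2 → +e2, X_12=(-3, -1, -3)
t=12: X=(-3, -1, -3), d=0 → +e1, X_13=(-2, -1, -3)
t=13: X=(-2, -1, -3), d=5 → -e3, X_14=(-2, -1, -4)
t=14: X=(-2, -1, -4), d=1 → -e1, X_15=(-3, -1, -4)
t=15: X=(-3, -1, -4), d=0 → +e1, X_16=(-2, -1, -4)
t=16: X=(-2, -1, -4), d=3 → -e2, X_17=(-2, -2, -4)
t=17: X=(-2, -2, -4), d=5 → -e3, X_18=(-2, -2, -5)
t=18: X=(-2, -2, -5), d=2 → +e2, X_19=(-2, -1, -5)


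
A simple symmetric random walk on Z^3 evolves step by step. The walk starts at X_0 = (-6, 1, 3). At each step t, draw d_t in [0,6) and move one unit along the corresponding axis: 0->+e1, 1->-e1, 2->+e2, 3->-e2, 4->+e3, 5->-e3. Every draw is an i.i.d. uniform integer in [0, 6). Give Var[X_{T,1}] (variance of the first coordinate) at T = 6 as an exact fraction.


2

Outcome values over d=0..5: [1, -1, 0, 0, 0, 0]
Σy = 0, Σy² = 2, M = 6
μ = 0/6 = 0,  σ² = 2/6 − (0)² = 1/3
Independent increments: Var[X_6] = 6·σ² = 6·(1/3) = 2


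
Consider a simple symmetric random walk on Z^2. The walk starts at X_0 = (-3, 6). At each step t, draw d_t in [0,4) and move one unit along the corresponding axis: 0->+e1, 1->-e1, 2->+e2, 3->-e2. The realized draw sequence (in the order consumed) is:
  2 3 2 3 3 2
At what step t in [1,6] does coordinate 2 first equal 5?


5

t=0: X=(-3, 6), d=2 → +e2, X_1=(-3, 7)
t=1: X=(-3, 7), d=3 → -e2, X_2=(-3, 6)
t=2: X=(-3, 6), d=2 → +e2, X_3=(-3, 7)
t=3: X=(-3, 7), d=3 → -e2, X_4=(-3, 6)
t=4: X=(-3, 6), d=3 → -e2, X_5=(-3, 5)
t=5: X=(-3, 5), d=2 → +e2, X_6=(-3, 6)


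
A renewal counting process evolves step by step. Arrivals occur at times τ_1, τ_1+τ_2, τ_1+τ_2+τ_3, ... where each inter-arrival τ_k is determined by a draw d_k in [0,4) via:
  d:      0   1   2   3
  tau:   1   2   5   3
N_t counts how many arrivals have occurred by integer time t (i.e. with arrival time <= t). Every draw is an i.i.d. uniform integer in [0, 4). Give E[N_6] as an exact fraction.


8265/4096

Inter-arrival values over d=0..3: [1, 2, 5, 3]
Each d has probability 1/4, so the pmf of τ is: f(1) = 1/4, f(2) = 1/4, f(3) = 1/4, f(5) = 1/4
Renewal equation for m(n) = E[N_n]: condition on τ_1 = k (if k <= n, one arrival plus a fresh copy on the remaining n−k steps): m(n) = F(n) + Σ_{k<=n} f(k)·m(n−k), where F(n) = P(τ <= n) and m(0) = 0
m(1) = F(1) = 1/4
m(2) = F(2) + f(1)·m(1) = 1/2 + 1/4·1/4 = 9/16
m(3) = F(3) + f(1)·m(2) + f(2)·m(1) = 3/4 + 1/4·9/16 + 1/4·1/4 = 61/64
m(4) = F(4) + f(1)·m(3) + f(2)·m(2) + f(3)·m(1) = 3/4 + 1/4·61/64 + 1/4·9/16 + 1/4·1/4 = 305/256
m(5) = F(5) + f(1)·m(4) + f(2)·m(3) + f(3)·m(2) = 1 + 1/4·305/256 + 1/4·61/64 + 1/4·9/16 = 1717/1024
m(6) = F(6) + f(1)·m(5) + f(2)·m(4) + f(3)·m(3) + f(5)·m(1) = 1 + 1/4·1717/1024 + 1/4·305/256 + 1/4·61/64 + 1/4·1/4 = 8265/4096
E[N_6] = m(6) = 8265/4096


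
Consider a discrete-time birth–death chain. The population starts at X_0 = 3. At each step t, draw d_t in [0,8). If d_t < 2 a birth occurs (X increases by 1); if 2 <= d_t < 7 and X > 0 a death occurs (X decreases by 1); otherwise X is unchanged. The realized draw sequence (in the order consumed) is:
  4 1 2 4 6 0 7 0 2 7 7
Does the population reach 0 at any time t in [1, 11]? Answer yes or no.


yes

t=0: X=3, d=4 → death, X_1=2
t=1: X=2, d=1 → birth, X_2=3
t=2: X=3, d=2 → death, X_3=2
t=3: X=2, d=4 → death, X_4=1
t=4: X=1, d=6 → death, X_5=0
t=5: X=0, d=0 → birth, X_6=1
t=6: X=1, d=7 → hold, X_7=1
t=7: X=1, d=0 → birth, X_8=2
t=8: X=2, d=2 → death, X_9=1
t=9: X=1, d=7 → hold, X_10=1
t=10: X=1, d=7 → hold, X_11=1


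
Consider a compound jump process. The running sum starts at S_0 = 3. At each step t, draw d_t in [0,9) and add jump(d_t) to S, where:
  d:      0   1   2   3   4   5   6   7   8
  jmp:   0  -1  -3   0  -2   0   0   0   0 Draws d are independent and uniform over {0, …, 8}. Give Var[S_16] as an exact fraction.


160/9

Outcome values over d=0..8: [0, -1, -3, 0, -2, 0, 0, 0, 0]
Σy = -6, Σy² = 14, M = 9
μ = -6/9 = -2/3,  σ² = 14/9 − (-2/3)² = 10/9
Independent increments: Var[S_16] = 16·σ² = 16·(10/9) = 160/9


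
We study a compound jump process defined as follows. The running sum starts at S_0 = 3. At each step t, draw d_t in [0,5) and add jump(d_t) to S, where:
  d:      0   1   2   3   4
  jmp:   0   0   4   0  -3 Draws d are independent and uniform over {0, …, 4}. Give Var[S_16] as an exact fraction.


1984/25

Outcome values over d=0..4: [0, 0, 4, 0, -3]
Σy = 1, Σy² = 25, M = 5
μ = 1/5 = 1/5,  σ² = 25/5 − (1/5)² = 124/25
Independent increments: Var[S_16] = 16·σ² = 16·(124/25) = 1984/25


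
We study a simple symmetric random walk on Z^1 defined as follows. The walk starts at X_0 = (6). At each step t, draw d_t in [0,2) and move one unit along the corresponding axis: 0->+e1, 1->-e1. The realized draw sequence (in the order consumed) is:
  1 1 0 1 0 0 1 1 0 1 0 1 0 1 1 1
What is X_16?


t=0: X=(6), d=1 → -e1, X_1=(5)
t=1: X=(5), d=1 → -e1, X_2=(4)
t=2: X=(4), d=0 → +e1, X_3=(5)
t=3: X=(5), d=1 → -e1, X_4=(4)
t=4: X=(4), d=0 → +e1, X_5=(5)
t=5: X=(5), d=0 → +e1, X_6=(6)
t=6: X=(6), d=1 → -e1, X_7=(5)
t=7: X=(5), d=1 → -e1, X_8=(4)
t=8: X=(4), d=0 → +e1, X_9=(5)
t=9: X=(5), d=1 → -e1, X_10=(4)
t=10: X=(4), d=0 → +e1, X_11=(5)
t=11: X=(5), d=1 → -e1, X_12=(4)
t=12: X=(4), d=0 → +e1, X_13=(5)
t=13: X=(5), d=1 → -e1, X_14=(4)
t=14: X=(4), d=1 → -e1, X_15=(3)
t=15: X=(3), d=1 → -e1, X_16=(2)

(2)


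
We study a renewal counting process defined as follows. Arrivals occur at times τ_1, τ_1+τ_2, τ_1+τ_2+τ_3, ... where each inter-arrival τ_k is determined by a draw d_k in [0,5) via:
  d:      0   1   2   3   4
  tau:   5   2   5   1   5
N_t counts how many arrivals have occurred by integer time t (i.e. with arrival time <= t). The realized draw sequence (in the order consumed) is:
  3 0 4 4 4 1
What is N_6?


draw d_1=3: τ_1=1, arrival time A_1=1
draw d_2=0: τ_2=5, arrival time A_2=6
draw d_3=4: τ_3=5, arrival time A_3=11
draw d_4=4: τ_4=5, arrival time A_4=16
draw d_5=4: τ_5=5, arrival time A_5=21
draw d_6=1: τ_6=2, arrival time A_6=23
N_t over t=0..6: 0:0 1:1 2:1 3:1 4:1 5:1 6:2

2


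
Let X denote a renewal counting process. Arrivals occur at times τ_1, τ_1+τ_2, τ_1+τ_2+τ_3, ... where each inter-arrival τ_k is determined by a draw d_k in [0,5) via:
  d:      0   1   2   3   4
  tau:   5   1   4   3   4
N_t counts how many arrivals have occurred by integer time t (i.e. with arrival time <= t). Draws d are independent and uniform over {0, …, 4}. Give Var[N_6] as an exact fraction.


108470964/244140625

Inter-arrival values over d=0..4: [5, 1, 4, 3, 4]
Each d has probability 1/5, so the pmf of τ is: f(1) = 1/5, f(3) = 1/5, f(4) = 2/5, f(5) = 1/5
Let p_n(j) = P(N_n = j), with p_0 = [1]. Condition on τ_1: p_n(0) = P(τ > n), and for j >= 1, p_n(j) = Σ_{k<=n} f(k)·p_{n−k}(j−1)
p_1 = [4/5, 1/5]  (j = 0..1)
p_2 = [4/5, 4/25, 1/25]  (j = 0..2)
p_3 = [3/5, 9/25, 4/125, 1/125]  (j = 0..3)
p_4 = [1/5, 17/25, 14/125, 4/625, 1/625]  (j = 0..4)
p_5 = [0, 18/25, 31/125, 19/625, 4/3125, 1/3125]  (j = 0..5)
p_6 = [0, 3/5, 8/25, 9/125, 24/3125, 4/15625, 1/15625]  (j = 0..6)
E[N_6] = Σ j·p_6(j) = 23256/15625;  E[N_6²] = Σ j²·p_6(j) = 41556/15625
Var[N_6] = 41556/15625 − (23256/15625)² = 108470964/244140625


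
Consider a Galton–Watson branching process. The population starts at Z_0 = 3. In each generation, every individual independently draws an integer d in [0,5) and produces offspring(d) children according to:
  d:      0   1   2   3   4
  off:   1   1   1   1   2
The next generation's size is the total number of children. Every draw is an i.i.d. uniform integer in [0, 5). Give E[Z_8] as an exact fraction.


Outcome values over d=0..4: [1, 1, 1, 1, 2]
Σy = 6, Σy² = 8, M = 5
μ = 6/5 = 6/5,  σ² = 8/5 − (6/5)² = 4/25
E[Z_0] = 3
E[Z_1] = 6/5·E[Z_0] = 18/5
E[Z_2] = 6/5·E[Z_1] = 108/25
E[Z_3] = 6/5·E[Z_2] = 648/125
E[Z_4] = 6/5·E[Z_3] = 3888/625
E[Z_5] = 6/5·E[Z_4] = 23328/3125
E[Z_6] = 6/5·E[Z_5] = 139968/15625
E[Z_7] = 6/5·E[Z_6] = 839808/78125
E[Z_8] = 6/5·E[Z_7] = 5038848/390625

5038848/390625


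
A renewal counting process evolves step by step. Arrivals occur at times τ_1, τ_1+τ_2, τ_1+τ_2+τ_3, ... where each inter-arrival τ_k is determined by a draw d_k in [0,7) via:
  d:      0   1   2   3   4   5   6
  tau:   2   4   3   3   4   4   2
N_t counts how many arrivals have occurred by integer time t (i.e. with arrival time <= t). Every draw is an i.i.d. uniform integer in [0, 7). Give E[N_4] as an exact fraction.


Inter-arrival values over d=0..6: [2, 4, 3, 3, 4, 4, 2]
Each d has probability 1/7, so the pmf of τ is: f(2) = 2/7, f(3) = 2/7, f(4) = 3/7
Renewal equation for m(n) = E[N_n]: condition on τ_1 = k (if k <= n, one arrival plus a fresh copy on the remaining n−k steps): m(n) = F(n) + Σ_{k<=n} f(k)·m(n−k), where F(n) = P(τ <= n) and m(0) = 0
m(1) = F(1) = 0
m(2) = F(2) = 2/7
m(3) = F(3) = 4/7
m(4) = F(4) + f(2)·m(2) = 1 + 2/7·2/7 = 53/49
E[N_4] = m(4) = 53/49

53/49


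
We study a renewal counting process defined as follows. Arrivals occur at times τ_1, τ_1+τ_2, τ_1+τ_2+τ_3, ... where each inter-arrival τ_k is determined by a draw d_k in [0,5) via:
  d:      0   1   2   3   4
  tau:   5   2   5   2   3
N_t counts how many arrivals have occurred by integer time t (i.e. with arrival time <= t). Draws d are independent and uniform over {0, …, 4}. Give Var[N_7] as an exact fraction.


284/625

Inter-arrival values over d=0..4: [5, 2, 5, 2, 3]
Each d has probability 1/5, so the pmf of τ is: f(2) = 2/5, f(3) = 1/5, f(5) = 2/5
Let p_n(j) = P(N_n = j), with p_0 = [1]. Condition on τ_1: p_n(0) = P(τ > n), and for j >= 1, p_n(j) = Σ_{k<=n} f(k)·p_{n−k}(j−1)
p_1 = [1]  (j = 0)
p_2 = [3/5, 2/5]  (j = 0..1)
p_3 = [2/5, 3/5]  (j = 0..1)
p_4 = [2/5, 11/25, 4/25]  (j = 0..2)
p_5 = [0, 17/25, 8/25]  (j = 0..2)
p_6 = [0, 16/25, 37/125, 8/125]  (j = 0..3)
p_7 = [0, 8/25, 13/25, 4/25]  (j = 0..3)
E[N_7] = Σ j·p_7(j) = 46/25;  E[N_7²] = Σ j²·p_7(j) = 96/25
Var[N_7] = 96/25 − (46/25)² = 284/625


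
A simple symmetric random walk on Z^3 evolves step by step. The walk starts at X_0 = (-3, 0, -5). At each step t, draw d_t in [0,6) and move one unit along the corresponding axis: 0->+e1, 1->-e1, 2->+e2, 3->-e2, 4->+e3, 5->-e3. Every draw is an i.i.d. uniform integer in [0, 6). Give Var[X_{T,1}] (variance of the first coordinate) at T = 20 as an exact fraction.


20/3

Outcome values over d=0..5: [1, -1, 0, 0, 0, 0]
Σy = 0, Σy² = 2, M = 6
μ = 0/6 = 0,  σ² = 2/6 − (0)² = 1/3
Independent increments: Var[X_20] = 20·σ² = 20·(1/3) = 20/3
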